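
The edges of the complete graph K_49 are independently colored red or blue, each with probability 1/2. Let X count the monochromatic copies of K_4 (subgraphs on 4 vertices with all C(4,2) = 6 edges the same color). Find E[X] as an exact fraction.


Let X = Σ_S X_S over the C(49, 4) = 211876 subsets S of size 4, where X_S = 1 if the K_4 on S is monochromatic.
For a fixed S, the K_4 on S has C(4, 2) = 6 edges. P[all 6 edges red] = (1/2)^6, and likewise for blue, so P[monochromatic] = 2·(1/2)^6 = 2^{1 − 6} = 1/32.
By linearity of expectation: E[X] = C(49, 4) · 2^{1 − 6} = 211876 · 1/32 = 52969/8.
Numerically: E[X] ≈ 6621.125.

E[X] = C(49,4)·2^(1−C(4,2)) = 52969/8 ≈ 6621.125.


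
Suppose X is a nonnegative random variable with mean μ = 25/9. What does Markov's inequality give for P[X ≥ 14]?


μ = E[X] = 25/9, a = 14.
Markov: P[X ≥ 14] ≤ μ/a = (25/9)/14 = 25/126.
Numerically: ≈ 0.198413.
(Since a = 14 > μ = 2.777778, the bound 25/126 is < 1 and informative.)

P[X ≥ 14] ≤ 25/126 ≈ 0.198413.


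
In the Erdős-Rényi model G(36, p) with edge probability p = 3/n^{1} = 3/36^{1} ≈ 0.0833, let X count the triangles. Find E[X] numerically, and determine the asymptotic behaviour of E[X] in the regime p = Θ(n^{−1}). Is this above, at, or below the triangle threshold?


Number of potential triangles: C(36, 3) = 7140.
Each occurs with probability p³ ≈ (0.0833)³ ≈ 5.78704e-04.
By linearity: E[X] = C(36, 3)·p³ ≈ 7140 · 5.78704e-04 ≈ 4.132.
Here α = 1, so p = 3/n is exactly at the triangle threshold p ~ 1/n. Asymptotically E[X] → c³/6 = 3³/6 = 9/2 ≈ 4.500, a bounded constant. In this regime the triangle count is asymptotically Poisson(c³/6).

E[X] ≈ 4.132; in regime p = Θ(1/n^{1}) E[X] stays bounded (at the triangle threshold p ~ 1/n).


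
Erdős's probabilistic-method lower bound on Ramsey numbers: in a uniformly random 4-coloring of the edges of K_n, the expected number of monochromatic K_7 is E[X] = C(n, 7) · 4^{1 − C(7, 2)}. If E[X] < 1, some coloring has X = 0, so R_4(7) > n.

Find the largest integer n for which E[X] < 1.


We need C(n, 7) · 4^{1 − 21} < 1, i.e. C(n, 7) < 4^{21 − 1} = 1099511627776.
Check values of n near the boundary:
  n = 178: C(178, 7) = 996867063280; 996867063280 < 1099511627776? YES
  n = 179: C(179, 7) = 1037437234460; 1037437234460 < 1099511627776? YES
  n = 180: C(180, 7) = 1079414463600; 1079414463600 < 1099511627776? YES
  n = 181: C(181, 7) = 1122839183400; 1122839183400 < 1099511627776? NO
The largest n with C(n, 7) < 1099511627776 is n = 180 (where E[X] = 67463403975/68719476736 ≈ 0.9817). Hence R_4(7) > 180, i.e. R_4(7) ≥ 181.

Largest n = 180; hence R_4(7) > 180.


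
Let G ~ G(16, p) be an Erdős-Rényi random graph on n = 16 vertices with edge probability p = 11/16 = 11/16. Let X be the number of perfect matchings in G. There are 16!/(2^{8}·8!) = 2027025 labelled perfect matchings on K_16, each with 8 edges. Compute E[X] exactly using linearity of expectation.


K_16 has 16!/(2^{8}·8!) = 2027025 labelled perfect matchings.
For each such perfect matching H, let X_H = 1 if all 8 edges of H are present in G. Then P[X_H = 1] = p^{8} = (11/16)^{8} = 214358881/4294967296.
By linearity: E[X] = Σ_H E[X_H] = 2027025 · p^{8} = 2027025 · 214358881/4294967296 = 434510810759025/4294967296.
Numerically: E[X] ≈ 1.012e+05.

E[X] = 2027025 · (11/16)^{8} = 434510810759025/4294967296 ≈ 1.012e+05.


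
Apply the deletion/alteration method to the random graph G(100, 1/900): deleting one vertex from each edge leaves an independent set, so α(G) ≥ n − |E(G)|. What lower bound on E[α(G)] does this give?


E[|E(G)|] = C(100, 2)·p = 4950 · (1/900) = 11/2.
E[α(G)] ≥ n − E[|E(G)|] = 100 − 11/2 = 189/2.
Numerically: ≈ 94.500000.
(This is only a lower bound; the true E[α(G)] may be larger.)

E[α(G)] ≥ 189/2 ≈ 94.500000.


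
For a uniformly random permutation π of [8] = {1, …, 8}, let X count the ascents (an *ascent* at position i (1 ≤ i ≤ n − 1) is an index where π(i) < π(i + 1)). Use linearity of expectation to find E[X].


Write X = Σ X_I over i = 1, …, 7, with X_I the indicator of one ascent.
There are 7 indicators.
For each fixed i, the pair (π(i), π(i+1)) is a uniformly random ordered pair of distinct values from {1, …, 8}; by symmetry P[π(i) < π(i+1)] = 1/2.
By linearity: E[X] = 7 · (1/2) = (8 − 1) · (1/2) = 7/2 ≈ 3.500000.

E[X] = 7/2 = 3.500000.


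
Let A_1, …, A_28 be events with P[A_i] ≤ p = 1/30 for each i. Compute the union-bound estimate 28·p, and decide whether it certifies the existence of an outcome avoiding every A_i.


Union bound: P[∪_{i=1}^{28} A_i] ≤ Σ_i P[A_i] ≤ 28·p = 28·(1/30) = 14/15.
Numerically: 14/15 ≈ 0.9333.
Is 14/15 < 1? YES.
Since P[∪ A_i] ≤ 14/15 < 1, the complement has P[∩ A_i^c] ≥ 1 − 14/15 = 1/15 > 0, so some outcome avoids every A_i.

28·p = 14/15 ≈ 0.9333; existence CERTIFIED by the union bound.


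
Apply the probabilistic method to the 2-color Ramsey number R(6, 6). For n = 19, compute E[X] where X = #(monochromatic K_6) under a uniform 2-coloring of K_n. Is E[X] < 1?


E[X] = C(19, 6) · 2^{1 − 15} = 27132 · 2^{−14} = 27132/16384.
As a reduced fraction: E[X] = 6783/4096 ≈ 1.6560.
Is E[X] < 1? NO.
Since E[X] ≥ 1, the first-moment bound is inconclusive at n = 19; it does NOT by itself certify R(6, 6) > 19.

E[X] = 6783/4096 ≈ 1.6560; E[X] ≥ 1; first-moment method inconclusive here.


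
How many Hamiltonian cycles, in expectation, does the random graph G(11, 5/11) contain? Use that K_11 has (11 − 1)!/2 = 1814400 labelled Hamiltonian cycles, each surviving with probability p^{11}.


K_11 has (11 − 1)!/2 = 1814400 labelled Hamiltonian cycles.
For each such Hamiltonian cycle H, let X_H = 1 if all 11 edges of H are present in G. Then P[X_H = 1] = p^{11} = (5/11)^{11} = 48828125/285311670611.
By linearity: E[X] = Σ_H E[X_H] = 1814400 · p^{11} = 1814400 · 48828125/285311670611 = 88593750000000/285311670611.
Numerically: E[X] ≈ 310.5.

E[X] = 1814400 · (5/11)^{11} = 88593750000000/285311670611 ≈ 310.5.


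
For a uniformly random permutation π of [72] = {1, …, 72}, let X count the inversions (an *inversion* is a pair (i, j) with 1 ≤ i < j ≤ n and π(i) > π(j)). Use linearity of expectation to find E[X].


Write X = Σ X_I over the C(72, 2) = 2556 pairs i < j, with X_I the indicator of one inversion.
There are 2556 indicators.
For each fixed pair i < j, the values π(i) and π(j) are two distinct elements of {1, …, 72} in uniformly random order; by symmetry P[π(i) > π(j)] = 1/2.
By linearity: E[X] = 2556 · (1/2) = C(72, 2) · (1/2) = 2556/2 = 1278 ≈ 1278.00000.

E[X] = 1278 = 1278.00000.


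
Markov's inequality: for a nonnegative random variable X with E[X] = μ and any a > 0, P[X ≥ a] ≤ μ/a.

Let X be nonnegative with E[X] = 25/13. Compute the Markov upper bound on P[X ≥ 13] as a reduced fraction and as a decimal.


μ = E[X] = 25/13, a = 13.
Markov: P[X ≥ 13] ≤ μ/a = (25/13)/13 = 25/169.
Numerically: ≈ 0.14793.
(Since a = 13 > μ = 1.92308, the bound 25/169 is < 1 and informative.)

P[X ≥ 13] ≤ 25/169 ≈ 0.14793.


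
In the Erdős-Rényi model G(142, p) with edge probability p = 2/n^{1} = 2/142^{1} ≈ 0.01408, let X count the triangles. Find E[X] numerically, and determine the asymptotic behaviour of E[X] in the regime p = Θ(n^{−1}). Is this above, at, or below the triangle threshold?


Number of potential triangles: C(142, 3) = 467180.
Each occurs with probability p³ ≈ (0.01408)³ ≈ 2.793991e-06.
By linearity: E[X] = C(142, 3)·p³ ≈ 467180 · 2.793991e-06 ≈ 1.3053.
Here α = 1, so p = 2/n is exactly at the triangle threshold p ~ 1/n. Asymptotically E[X] → c³/6 = 2³/6 = 4/3 ≈ 1.3333, a bounded constant. In this regime the triangle count is asymptotically Poisson(c³/6).

E[X] ≈ 1.3053; in regime p = Θ(1/n^{1}) E[X] stays bounded (at the triangle threshold p ~ 1/n).


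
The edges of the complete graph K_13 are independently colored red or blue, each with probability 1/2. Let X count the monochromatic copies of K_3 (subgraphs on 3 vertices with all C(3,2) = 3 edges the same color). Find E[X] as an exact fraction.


Let X = Σ_S X_S over the C(13, 3) = 286 subsets S of size 3, where X_S = 1 if the K_3 on S is monochromatic.
For a fixed S, the K_3 on S has C(3, 2) = 3 edges. P[all 3 edges red] = (1/2)^3, and likewise for blue, so P[monochromatic] = 2·(1/2)^3 = 2^{1 − 3} = 1/4.
By linearity of expectation: E[X] = C(13, 3) · 2^{1 − 3} = 286 · 1/4 = 143/2.
Numerically: E[X] ≈ 71.50000.

E[X] = C(13,3)·2^(1−C(3,2)) = 143/2 ≈ 71.50000.


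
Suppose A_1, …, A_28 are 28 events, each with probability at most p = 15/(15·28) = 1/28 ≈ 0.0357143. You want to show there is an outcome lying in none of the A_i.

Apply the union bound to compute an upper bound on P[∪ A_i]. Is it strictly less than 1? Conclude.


Union bound: P[∪_{i=1}^{28} A_i] ≤ Σ_i P[A_i] ≤ 28·p = 28·(1/28) = 1.
Numerically: 1 ≈ 1.0000000.
Is 1 < 1? NO.
Since the bound 1 is ≥ 1, the union bound is uninformative here; it does NOT by itself certify existence.

28·p = 1 ≈ 1.0000000; existence NOT certified by the union bound.


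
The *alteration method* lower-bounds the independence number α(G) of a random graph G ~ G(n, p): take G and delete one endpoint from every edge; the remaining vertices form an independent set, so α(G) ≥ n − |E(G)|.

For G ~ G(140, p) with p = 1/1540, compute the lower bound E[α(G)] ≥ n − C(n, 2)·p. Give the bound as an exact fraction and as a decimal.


E[|E(G)|] = C(140, 2)·p = 9730 · (1/1540) = 139/22.
E[α(G)] ≥ n − E[|E(G)|] = 140 − 139/22 = 2941/22.
Numerically: ≈ 133.68182.
(This is only a lower bound; the true E[α(G)] may be larger.)

E[α(G)] ≥ 2941/22 ≈ 133.68182.


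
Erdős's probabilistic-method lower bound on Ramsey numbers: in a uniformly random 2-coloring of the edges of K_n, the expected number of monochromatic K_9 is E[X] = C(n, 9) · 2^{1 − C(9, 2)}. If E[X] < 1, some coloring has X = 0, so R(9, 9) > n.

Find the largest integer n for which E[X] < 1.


We need C(n, 9) · 2^{1 − 36} < 1, i.e. C(n, 9) < 2^{36 − 1} = 34359738368.
Check values of n near the boundary:
  n = 59: C(59, 9) = 12565671261; 12565671261 < 34359738368? YES
  n = 60: C(60, 9) = 14783142660; 14783142660 < 34359738368? YES
  n = 61: C(61, 9) = 17341763505; 17341763505 < 34359738368? YES
  n = 62: C(62, 9) = 20286591270; 20286591270 < 34359738368? YES
  n = 63: C(63, 9) = 23667689815; 23667689815 < 34359738368? YES
  n = 64: C(64, 9) = 27540584512; 27540584512 < 34359738368? YES
  n = 65: C(65, 9) = 31966749880; 31966749880 < 34359738368? YES
  n = 66: C(66, 9) = 37014131440; 37014131440 < 34359738368? NO
The largest n with C(n, 9) < 34359738368 is n = 65 (where E[X] = 3995843735/4294967296 ≈ 0.93035). Hence R(9, 9) > 65, i.e. R(9, 9) ≥ 66.

Largest n = 65; hence R(9, 9) > 65.


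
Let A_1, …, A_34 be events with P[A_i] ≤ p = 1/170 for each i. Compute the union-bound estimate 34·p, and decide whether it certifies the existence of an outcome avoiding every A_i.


Union bound: P[∪_{i=1}^{34} A_i] ≤ Σ_i P[A_i] ≤ 34·p = 34·(1/170) = 1/5.
Numerically: 1/5 ≈ 0.20000.
Is 1/5 < 1? YES.
Since P[∪ A_i] ≤ 1/5 < 1, the complement has P[∩ A_i^c] ≥ 1 − 1/5 = 4/5 > 0, so some outcome avoids every A_i.

34·p = 1/5 ≈ 0.20000; existence CERTIFIED by the union bound.


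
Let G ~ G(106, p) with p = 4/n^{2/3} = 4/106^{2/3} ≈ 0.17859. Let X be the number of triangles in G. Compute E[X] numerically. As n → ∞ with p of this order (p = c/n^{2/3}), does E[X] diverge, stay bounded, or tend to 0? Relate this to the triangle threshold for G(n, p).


Number of potential triangles: C(106, 3) = 192920.
Each occurs with probability p³ ≈ (0.17859)³ ≈ 5.6959772e-03.
By linearity: E[X] = C(106, 3)·p³ ≈ 192920 · 5.6959772e-03 ≈ 1098.86792.
Since α = 2/3 < 1, p = c/n^{2/3} ≫ 1/n is above the triangle threshold p ~ 1/n. Asymptotically E[X] ~ (c³/6)·n^{3(1−α)} = (4³/6)·n^{1} → ∞; triangles are abundant w.h.p.

E[X] ≈ 1098.86792; in regime p = Θ(1/n^{2/3}) E[X] diverges (above the triangle threshold p ~ 1/n).


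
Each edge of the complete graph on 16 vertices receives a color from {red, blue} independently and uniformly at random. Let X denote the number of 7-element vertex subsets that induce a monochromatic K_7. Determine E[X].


Let X = Σ_S X_S over the C(16, 7) = 11440 subsets S of size 7, where X_S = 1 if the K_7 on S is monochromatic.
For a fixed S, the K_7 on S has C(7, 2) = 21 edges. P[all 21 edges red] = (1/2)^21, and likewise for blue, so P[monochromatic] = 2·(1/2)^21 = 2^{1 − 21} = 1/1048576.
By linearity: E[X] = C(16, 7) · 2^{1 − 21} = 11440 · 1/1048576 = 715/65536.
Numerically: E[X] ≈ 0.011.

E[X] = C(16,7)·2^(1−C(7,2)) = 715/65536 ≈ 0.011.


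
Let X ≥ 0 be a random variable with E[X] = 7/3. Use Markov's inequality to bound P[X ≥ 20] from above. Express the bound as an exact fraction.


μ = E[X] = 7/3, a = 20.
Markov: P[X ≥ 20] ≤ μ/a = (7/3)/20 = 7/60.
Numerically: ≈ 0.117.
(Since a = 20 > μ = 2.333, the bound 7/60 is < 1 and informative.)

P[X ≥ 20] ≤ 7/60 ≈ 0.117.


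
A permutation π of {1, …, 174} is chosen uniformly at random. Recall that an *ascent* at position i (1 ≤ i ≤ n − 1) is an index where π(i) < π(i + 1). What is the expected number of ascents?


Write X = Σ X_I over i = 1, …, 173, with X_I the indicator of one ascent.
There are 173 indicators.
For each fixed i, the pair (π(i), π(i+1)) is a uniformly random ordered pair of distinct values from {1, …, 174}; by symmetry P[π(i) < π(i+1)] = 1/2.
By linearity: E[X] = 173 · (1/2) = (174 − 1) · (1/2) = 173/2 ≈ 86.500000.

E[X] = 173/2 = 86.500000.


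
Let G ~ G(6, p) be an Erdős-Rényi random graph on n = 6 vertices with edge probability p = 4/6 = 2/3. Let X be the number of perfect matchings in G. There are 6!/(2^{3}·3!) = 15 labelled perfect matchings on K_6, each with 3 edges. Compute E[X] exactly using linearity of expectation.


K_6 has 6!/(2^{3}·3!) = 15 labelled perfect matchings.
For each such perfect matching H, let X_H = 1 if all 3 edges of H are present in G. Then P[X_H = 1] = p^{3} = (2/3)^{3} = 8/27.
By linearity: E[X] = Σ_H E[X_H] = 15 · p^{3} = 15 · 8/27 = 40/9.
Numerically: E[X] ≈ 4.444.

E[X] = 15 · (2/3)^{3} = 40/9 ≈ 4.444.


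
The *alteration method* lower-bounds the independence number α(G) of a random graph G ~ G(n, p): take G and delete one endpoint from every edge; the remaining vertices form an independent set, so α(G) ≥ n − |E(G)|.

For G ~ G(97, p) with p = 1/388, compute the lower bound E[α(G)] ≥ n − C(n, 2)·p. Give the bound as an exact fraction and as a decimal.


E[|E(G)|] = C(97, 2)·p = 4656 · (1/388) = 12.
E[α(G)] ≥ n − E[|E(G)|] = 97 − 12 = 85.
Numerically: ≈ 85.000000.
(This is only a lower bound; the true E[α(G)] may be larger.)

E[α(G)] ≥ 85 ≈ 85.000000.


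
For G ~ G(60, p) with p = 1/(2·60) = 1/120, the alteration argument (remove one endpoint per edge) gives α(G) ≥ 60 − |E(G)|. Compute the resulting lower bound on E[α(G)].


E[|E(G)|] = C(60, 2)·p = 1770 · (1/120) = 59/4.
E[α(G)] ≥ n − E[|E(G)|] = 60 − 59/4 = 181/4.
Numerically: ≈ 45.250.
(This is only a lower bound; the true E[α(G)] may be larger.)

E[α(G)] ≥ 181/4 ≈ 45.250.


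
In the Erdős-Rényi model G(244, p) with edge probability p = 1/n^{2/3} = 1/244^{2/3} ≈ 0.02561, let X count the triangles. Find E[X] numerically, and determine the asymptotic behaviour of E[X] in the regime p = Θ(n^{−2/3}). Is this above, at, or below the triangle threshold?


Number of potential triangles: C(244, 3) = 2391444.
Each occurs with probability p³ ≈ (0.02561)³ ≈ 1.679656e-05.
By linearity: E[X] = C(244, 3)·p³ ≈ 2391444 · 1.679656e-05 ≈ 40.1680.
Since α = 2/3 < 1, p = c/n^{2/3} ≫ 1/n is above the triangle threshold p ~ 1/n. Asymptotically E[X] ~ (c³/6)·n^{3(1−α)} = (1³/6)·n^{1} → ∞; triangles are abundant w.h.p.

E[X] ≈ 40.1680; in regime p = Θ(1/n^{2/3}) E[X] diverges (above the triangle threshold p ~ 1/n).


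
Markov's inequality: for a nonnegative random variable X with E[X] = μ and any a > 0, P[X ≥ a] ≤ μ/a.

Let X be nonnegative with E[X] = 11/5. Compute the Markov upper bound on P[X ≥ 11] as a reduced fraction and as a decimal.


μ = E[X] = 11/5, a = 11.
Markov: P[X ≥ 11] ≤ μ/a = (11/5)/11 = 1/5.
Numerically: ≈ 0.200000.
(Since a = 11 > μ = 2.200000, the bound 1/5 is < 1 and informative.)

P[X ≥ 11] ≤ 1/5 ≈ 0.200000.


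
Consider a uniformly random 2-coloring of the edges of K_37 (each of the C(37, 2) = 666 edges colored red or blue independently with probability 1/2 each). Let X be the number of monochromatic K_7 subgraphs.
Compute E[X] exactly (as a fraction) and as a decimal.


Let X = Σ_S X_S over the C(37, 7) = 10295472 subsets S of size 7, where X_S = 1 if the K_7 on S is monochromatic.
For a fixed S, the K_7 on S has C(7, 2) = 21 edges. P[all 21 edges red] = (1/2)^21, and likewise for blue, so P[monochromatic] = 2·(1/2)^21 = 2^{1 − 21} = 1/1048576.
By linearity of expectation: E[X] = C(37, 7) · 2^{1 − 21} = 10295472 · 1/1048576 = 643467/65536.
Numerically: E[X] ≈ 9.81853.

E[X] = C(37,7)·2^(1−C(7,2)) = 643467/65536 ≈ 9.81853.


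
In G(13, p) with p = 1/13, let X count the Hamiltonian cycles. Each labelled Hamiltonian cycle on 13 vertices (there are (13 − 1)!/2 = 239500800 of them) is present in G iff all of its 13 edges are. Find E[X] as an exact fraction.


K_13 has (13 − 1)!/2 = 239500800 labelled Hamiltonian cycles.
For each such Hamiltonian cycle H, let X_H = 1 if all 13 edges of H are present in G. Then P[X_H = 1] = p^{13} = (1/13)^{13} = 1/302875106592253.
By linearity: E[X] = Σ_H E[X_H] = 239500800 · p^{13} = 239500800 · 1/302875106592253 = 239500800/302875106592253.
Numerically: E[X] ≈ 7.90758e-07.

E[X] = 239500800 · (1/13)^{13} = 239500800/302875106592253 ≈ 7.90758e-07.


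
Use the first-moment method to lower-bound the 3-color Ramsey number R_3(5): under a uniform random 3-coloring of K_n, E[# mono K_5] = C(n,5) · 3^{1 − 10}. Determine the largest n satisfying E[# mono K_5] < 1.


We need C(n, 5) · 3^{1 − 10} < 1, i.e. C(n, 5) < 3^{10 − 1} = 19683.
Check values of n near the boundary:
  n = 14: C(14, 5) = 2002; 2002 < 19683? YES
  n = 15: C(15, 5) = 3003; 3003 < 19683? YES
  n = 16: C(16, 5) = 4368; 4368 < 19683? YES
  n = 17: C(17, 5) = 6188; 6188 < 19683? YES
  n = 18: C(18, 5) = 8568; 8568 < 19683? YES
  n = 19: C(19, 5) = 11628; 11628 < 19683? YES
  n = 20: C(20, 5) = 15504; 15504 < 19683? YES
  n = 21: C(21, 5) = 20349; 20349 < 19683? NO
  n = 22: C(22, 5) = 26334; 26334 < 19683? NO
  n = 23: C(23, 5) = 33649; 33649 < 19683? NO
The largest n with C(n, 5) < 19683 is n = 20 (where E[X] = 5168/6561 ≈ 0.7876848). Hence R_3(5) > 20, i.e. R_3(5) ≥ 21.

Largest n = 20; hence R_3(5) > 20.


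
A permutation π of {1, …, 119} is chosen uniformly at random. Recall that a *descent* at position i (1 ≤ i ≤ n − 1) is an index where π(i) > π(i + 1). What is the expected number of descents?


Write X = Σ X_I over i = 1, …, 118, with X_I the indicator of one descent.
There are 118 indicators.
For each fixed i, the pair (π(i), π(i+1)) is a uniformly random ordered pair of distinct values from {1, …, 119}; by symmetry P[π(i) > π(i+1)] = 1/2.
By linearity: E[X] = 118 · (1/2) = (119 − 1) · (1/2) = 59 ≈ 59.00000.

E[X] = 59 = 59.00000.


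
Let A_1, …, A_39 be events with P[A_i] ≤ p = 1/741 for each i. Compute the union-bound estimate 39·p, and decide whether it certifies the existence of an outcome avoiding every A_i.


Union bound: P[∪_{i=1}^{39} A_i] ≤ Σ_i P[A_i] ≤ 39·p = 39·(1/741) = 1/19.
Numerically: 1/19 ≈ 0.0526.
Is 1/19 < 1? YES.
Since P[∪ A_i] ≤ 1/19 < 1, the complement has P[∩ A_i^c] ≥ 1 − 1/19 = 18/19 > 0, so some outcome avoids every A_i.

39·p = 1/19 ≈ 0.0526; existence CERTIFIED by the union bound.


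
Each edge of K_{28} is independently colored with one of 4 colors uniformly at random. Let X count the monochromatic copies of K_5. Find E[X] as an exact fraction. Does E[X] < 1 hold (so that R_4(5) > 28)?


E[X] = C(28, 5) · 4^{1 − 10} = 98280 · 4^{−9} = 98280/262144.
As a reduced fraction: E[X] = 12285/32768 ≈ 0.3749084.
Is E[X] < 1? YES.
Since E[X] < 1, there exists a 4-coloring of K_{28} with no monochromatic K_5; hence R_4(5) > 28.

E[X] = 12285/32768 ≈ 0.3749084; E[X] < 1, so R_4(5) > 28.


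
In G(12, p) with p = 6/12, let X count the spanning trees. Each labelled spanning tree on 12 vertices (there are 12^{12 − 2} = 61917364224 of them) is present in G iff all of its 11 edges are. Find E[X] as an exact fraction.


K_12 has 12^{12 − 2} = 61917364224 labelled spanning trees.
For each such spanning tree H, let X_H = 1 if all 11 edges of H are present in G. Then P[X_H = 1] = p^{11} = (1/2)^{11} = 1/2048.
By linearity of expectation: E[X] = Σ_H E[X_H] = 61917364224 · p^{11} = 61917364224 · 1/2048 = 30233088.
Numerically: E[X] ≈ 3.02e+07.

E[X] = 61917364224 · (1/2)^{11} = 30233088 ≈ 3.02e+07.


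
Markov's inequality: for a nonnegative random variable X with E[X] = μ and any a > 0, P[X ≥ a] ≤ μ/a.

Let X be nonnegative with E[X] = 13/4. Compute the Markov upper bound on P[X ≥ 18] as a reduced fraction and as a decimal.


μ = E[X] = 13/4, a = 18.
Markov: P[X ≥ 18] ≤ μ/a = (13/4)/18 = 13/72.
Numerically: ≈ 0.181.
(Since a = 18 > μ = 3.250, the bound 13/72 is < 1 and informative.)

P[X ≥ 18] ≤ 13/72 ≈ 0.181.


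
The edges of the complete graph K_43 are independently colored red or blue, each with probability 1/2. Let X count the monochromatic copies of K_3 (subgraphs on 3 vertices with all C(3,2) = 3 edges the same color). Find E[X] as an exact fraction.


Let X = Σ_S X_S over the C(43, 3) = 12341 subsets S of size 3, where X_S = 1 if the K_3 on S is monochromatic.
For a fixed S, the K_3 on S has C(3, 2) = 3 edges. P[all 3 edges red] = (1/2)^3, and likewise for blue, so P[monochromatic] = 2·(1/2)^3 = 2^{1 − 3} = 1/4.
By linearity of expectation: E[X] = C(43, 3) · 2^{1 − 3} = 12341 · 1/4 = 12341/4.
Numerically: E[X] ≈ 3085.2500.

E[X] = C(43,3)·2^(1−C(3,2)) = 12341/4 ≈ 3085.2500.


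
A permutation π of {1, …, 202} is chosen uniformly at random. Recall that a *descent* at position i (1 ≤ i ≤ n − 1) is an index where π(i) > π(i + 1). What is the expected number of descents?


Write X = Σ X_I over i = 1, …, 201, with X_I the indicator of one descent.
There are 201 indicators.
For each fixed i, the pair (π(i), π(i+1)) is a uniformly random ordered pair of distinct values from {1, …, 202}; by symmetry P[π(i) > π(i+1)] = 1/2.
By linearity: E[X] = 201 · (1/2) = (202 − 1) · (1/2) = 201/2 ≈ 100.500000.

E[X] = 201/2 = 100.500000.


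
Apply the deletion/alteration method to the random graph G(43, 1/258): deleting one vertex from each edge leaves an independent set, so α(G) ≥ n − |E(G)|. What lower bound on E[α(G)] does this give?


E[|E(G)|] = C(43, 2)·p = 903 · (1/258) = 7/2.
E[α(G)] ≥ n − E[|E(G)|] = 43 − 7/2 = 79/2.
Numerically: ≈ 39.500000.
(This is only a lower bound; the true E[α(G)] may be larger.)

E[α(G)] ≥ 79/2 ≈ 39.500000.


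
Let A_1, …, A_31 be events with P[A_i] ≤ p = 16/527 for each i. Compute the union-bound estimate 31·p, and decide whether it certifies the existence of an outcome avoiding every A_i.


Union bound: P[∪_{i=1}^{31} A_i] ≤ Σ_i P[A_i] ≤ 31·p = 31·(16/527) = 16/17.
Numerically: 16/17 ≈ 0.9412.
Is 16/17 < 1? YES.
Since P[∪ A_i] ≤ 16/17 < 1, the complement has P[∩ A_i^c] ≥ 1 − 16/17 = 1/17 > 0, so some outcome avoids every A_i.

31·p = 16/17 ≈ 0.9412; existence CERTIFIED by the union bound.


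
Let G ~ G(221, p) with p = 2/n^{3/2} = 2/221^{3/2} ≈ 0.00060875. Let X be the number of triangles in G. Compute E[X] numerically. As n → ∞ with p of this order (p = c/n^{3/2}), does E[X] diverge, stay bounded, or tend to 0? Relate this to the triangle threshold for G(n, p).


Number of potential triangles: C(221, 3) = 1774630.
Each occurs with probability p³ ≈ (0.00060875)³ ≈ 2.2559255e-10.
By linearity: E[X] = C(221, 3)·p³ ≈ 1774630 · 2.2559255e-10 ≈ 0.00040.
Since α = 3/2 > 1, p = c/n^{3/2} = o(1/n) is below the triangle threshold p ~ 1/n. Asymptotically E[X] ~ (c³/6)·n^{3(1−α)} = (2³/6)·n^{-1.5} → 0, so by Markov's inequality G has no triangles w.h.p.

E[X] ≈ 0.00040; in regime p = Θ(1/n^{3/2}) E[X] tends to 0 (below the triangle threshold p ~ 1/n).


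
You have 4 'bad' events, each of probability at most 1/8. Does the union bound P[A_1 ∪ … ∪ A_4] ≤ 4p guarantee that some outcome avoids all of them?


Union bound: P[∪_{i=1}^{4} A_i] ≤ Σ_i P[A_i] ≤ 4·p = 4·(1/8) = 1/2.
Numerically: 1/2 ≈ 0.500000.
Is 1/2 < 1? YES.
Since P[∪ A_i] ≤ 1/2 < 1, the complement has P[∩ A_i^c] ≥ 1 − 1/2 = 1/2 > 0, so some outcome avoids every A_i.

4·p = 1/2 ≈ 0.500000; existence CERTIFIED by the union bound.


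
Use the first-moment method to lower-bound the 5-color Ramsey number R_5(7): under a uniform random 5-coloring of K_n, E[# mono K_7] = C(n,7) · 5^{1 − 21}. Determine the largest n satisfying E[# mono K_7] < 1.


We need C(n, 7) · 5^{1 − 21} < 1, i.e. C(n, 7) < 5^{21 − 1} = 95367431640625.
Check values of n near the boundary:
  n = 333: C(333, 7) = 84549532139028; 84549532139028 < 95367431640625? YES
  n = 334: C(334, 7) = 86359460961576; 86359460961576 < 95367431640625? YES
  n = 335: C(335, 7) = 88202498238195; 88202498238195 < 95367431640625? YES
  n = 336: C(336, 7) = 90079147136880; 90079147136880 < 95367431640625? YES
  n = 337: C(337, 7) = 91989916924632; 91989916924632 < 95367431640625? YES
  n = 338: C(338, 7) = 93935323022736; 93935323022736 < 95367431640625? YES
  n = 339: C(339, 7) = 95915887062372; 95915887062372 < 95367431640625? NO
  n = 340: C(340, 7) = 97932136940560; 97932136940560 < 95367431640625? NO
The largest n with C(n, 7) < 95367431640625 is n = 338 (where E[X] = 93935323022736/95367431640625 ≈ 0.9850). Hence R_5(7) > 338, i.e. R_5(7) ≥ 339.

Largest n = 338; hence R_5(7) > 338.


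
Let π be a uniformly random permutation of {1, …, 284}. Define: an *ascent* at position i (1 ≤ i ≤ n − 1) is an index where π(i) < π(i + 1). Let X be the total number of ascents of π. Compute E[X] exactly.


Write X = Σ X_I over i = 1, …, 283, with X_I the indicator of one ascent.
There are 283 indicators.
For each fixed i, the pair (π(i), π(i+1)) is a uniformly random ordered pair of distinct values from {1, …, 284}; by symmetry P[π(i) < π(i+1)] = 1/2.
By linearity: E[X] = 283 · (1/2) = (284 − 1) · (1/2) = 283/2 ≈ 141.50000.

E[X] = 283/2 = 141.50000.


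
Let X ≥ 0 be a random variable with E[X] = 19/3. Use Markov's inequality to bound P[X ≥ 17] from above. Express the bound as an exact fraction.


μ = E[X] = 19/3, a = 17.
Markov: P[X ≥ 17] ≤ μ/a = (19/3)/17 = 19/51.
Numerically: ≈ 0.373.
(Since a = 17 > μ = 6.333, the bound 19/51 is < 1 and informative.)

P[X ≥ 17] ≤ 19/51 ≈ 0.373.


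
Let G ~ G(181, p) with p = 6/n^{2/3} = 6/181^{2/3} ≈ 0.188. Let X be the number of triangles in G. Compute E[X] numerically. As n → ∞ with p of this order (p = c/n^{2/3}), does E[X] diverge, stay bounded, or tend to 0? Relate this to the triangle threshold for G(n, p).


Number of potential triangles: C(181, 3) = 971970.
Each occurs with probability p³ ≈ (0.188)³ ≈ 6.59321e-03.
By linearity: E[X] = C(181, 3)·p³ ≈ 971970 · 6.59321e-03 ≈ 6408.398.
Since α = 2/3 < 1, p = c/n^{2/3} ≫ 1/n is above the triangle threshold p ~ 1/n. Asymptotically E[X] ~ (c³/6)·n^{3(1−α)} = (6³/6)·n^{1} → ∞; triangles are abundant w.h.p.

E[X] ≈ 6408.398; in regime p = Θ(1/n^{2/3}) E[X] diverges (above the triangle threshold p ~ 1/n).


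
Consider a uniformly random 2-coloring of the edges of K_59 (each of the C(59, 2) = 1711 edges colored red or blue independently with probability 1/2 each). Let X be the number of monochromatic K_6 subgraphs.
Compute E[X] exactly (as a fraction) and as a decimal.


Let X = Σ_S X_S over the C(59, 6) = 45057474 subsets S of size 6, where X_S = 1 if the K_6 on S is monochromatic.
For a fixed S, the K_6 on S has C(6, 2) = 15 edges. P[all 15 edges red] = (1/2)^15, and likewise for blue, so P[monochromatic] = 2·(1/2)^15 = 2^{1 − 15} = 1/16384.
By linearity: E[X] = C(59, 6) · 2^{1 − 15} = 45057474 · 1/16384 = 22528737/8192.
Numerically: E[X] ≈ 2750.08997.

E[X] = C(59,6)·2^(1−C(6,2)) = 22528737/8192 ≈ 2750.08997.


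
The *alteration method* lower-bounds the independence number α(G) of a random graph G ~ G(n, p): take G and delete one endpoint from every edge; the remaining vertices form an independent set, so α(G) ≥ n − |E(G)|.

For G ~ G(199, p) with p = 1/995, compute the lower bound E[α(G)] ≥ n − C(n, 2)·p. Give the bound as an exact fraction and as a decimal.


E[|E(G)|] = C(199, 2)·p = 19701 · (1/995) = 99/5.
E[α(G)] ≥ n − E[|E(G)|] = 199 − 99/5 = 896/5.
Numerically: ≈ 179.2000.
(This is only a lower bound; the true E[α(G)] may be larger.)

E[α(G)] ≥ 896/5 ≈ 179.2000.


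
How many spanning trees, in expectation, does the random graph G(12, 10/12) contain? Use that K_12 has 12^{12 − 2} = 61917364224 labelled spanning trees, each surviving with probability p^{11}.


K_12 has 12^{12 − 2} = 61917364224 labelled spanning trees.
For each such spanning tree H, let X_H = 1 if all 11 edges of H are present in G. Then P[X_H = 1] = p^{11} = (5/6)^{11} = 48828125/362797056.
By linearity: E[X] = Σ_H E[X_H] = 61917364224 · p^{11} = 61917364224 · 48828125/362797056 = 25000000000/3.
Numerically: E[X] ≈ 8.33e+09.

E[X] = 61917364224 · (5/6)^{11} = 25000000000/3 ≈ 8.33e+09.


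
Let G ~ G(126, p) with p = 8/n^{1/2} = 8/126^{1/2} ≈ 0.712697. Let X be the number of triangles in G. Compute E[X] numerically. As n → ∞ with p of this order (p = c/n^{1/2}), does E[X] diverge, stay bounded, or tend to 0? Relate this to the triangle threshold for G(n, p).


Number of potential triangles: C(126, 3) = 325500.
Each occurs with probability p³ ≈ (0.712697)³ ≈ 3.62004645e-01.
By linearity: E[X] = C(126, 3)·p³ ≈ 325500 · 3.62004645e-01 ≈ 117832.511990.
Since α = 1/2 < 1, p = c/n^{1/2} ≫ 1/n is above the triangle threshold p ~ 1/n. Asymptotically E[X] ~ (c³/6)·n^{3(1−α)} = (8³/6)·n^{1.5} → ∞; triangles are abundant w.h.p.

E[X] ≈ 117832.511990; in regime p = Θ(1/n^{1/2}) E[X] diverges (above the triangle threshold p ~ 1/n).


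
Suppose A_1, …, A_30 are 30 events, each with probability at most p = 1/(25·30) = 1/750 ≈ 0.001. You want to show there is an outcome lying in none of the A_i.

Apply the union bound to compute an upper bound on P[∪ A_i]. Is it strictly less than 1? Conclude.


Union bound: P[∪_{i=1}^{30} A_i] ≤ Σ_i P[A_i] ≤ 30·p = 30·(1/750) = 1/25.
Numerically: 1/25 ≈ 0.040.
Is 1/25 < 1? YES.
Since P[∪ A_i] ≤ 1/25 < 1, the complement has P[∩ A_i^c] ≥ 1 − 1/25 = 24/25 > 0, so some outcome avoids every A_i.

30·p = 1/25 ≈ 0.040; existence CERTIFIED by the union bound.


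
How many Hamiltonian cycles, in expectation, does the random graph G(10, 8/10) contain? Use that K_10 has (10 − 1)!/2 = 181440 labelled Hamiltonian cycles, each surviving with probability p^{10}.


K_10 has (10 − 1)!/2 = 181440 labelled Hamiltonian cycles.
For each such Hamiltonian cycle H, let X_H = 1 if all 10 edges of H are present in G. Then P[X_H = 1] = p^{10} = (4/5)^{10} = 1048576/9765625.
Summing the indicators: E[X] = Σ_H E[X_H] = 181440 · p^{10} = 181440 · 1048576/9765625 = 38050725888/1953125.
Numerically: E[X] ≈ 1.948e+04.

E[X] = 181440 · (4/5)^{10} = 38050725888/1953125 ≈ 1.948e+04.


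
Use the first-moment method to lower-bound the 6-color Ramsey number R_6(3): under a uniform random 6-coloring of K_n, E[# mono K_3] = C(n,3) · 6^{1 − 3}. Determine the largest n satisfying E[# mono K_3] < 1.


We need C(n, 3) · 6^{1 − 3} < 1, i.e. C(n, 3) < 6^{3 − 1} = 36.
Check values of n near the boundary:
  n = 3: C(3, 3) = 1; 1 < 36? YES
  n = 4: C(4, 3) = 4; 4 < 36? YES
  n = 5: C(5, 3) = 10; 10 < 36? YES
  n = 6: C(6, 3) = 20; 20 < 36? YES
  n = 7: C(7, 3) = 35; 35 < 36? YES
  n = 8: C(8, 3) = 56; 56 < 36? NO
The largest n with C(n, 3) < 36 is n = 7 (where E[X] = 35/36 ≈ 0.9722). Hence R_6(3) > 7, i.e. R_6(3) ≥ 8.

Largest n = 7; hence R_6(3) > 7.


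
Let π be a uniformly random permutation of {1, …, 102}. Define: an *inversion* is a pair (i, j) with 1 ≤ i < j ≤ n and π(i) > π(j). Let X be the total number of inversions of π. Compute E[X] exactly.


Write X = Σ X_I over the C(102, 2) = 5151 pairs i < j, with X_I the indicator of one inversion.
There are 5151 indicators.
For each fixed pair i < j, the values π(i) and π(j) are two distinct elements of {1, …, 102} in uniformly random order; by symmetry P[π(i) > π(j)] = 1/2.
By linearity: E[X] = 5151 · (1/2) = C(102, 2) · (1/2) = 5151/2 = 5151/2 ≈ 2575.500.

E[X] = 5151/2 = 2575.500.


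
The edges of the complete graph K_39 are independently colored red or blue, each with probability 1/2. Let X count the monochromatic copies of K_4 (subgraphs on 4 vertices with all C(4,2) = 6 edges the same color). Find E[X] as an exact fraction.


Let X = Σ_S X_S over the C(39, 4) = 82251 subsets S of size 4, where X_S = 1 if the K_4 on S is monochromatic.
For a fixed S, the K_4 on S has C(4, 2) = 6 edges. P[all 6 edges red] = (1/2)^6, and likewise for blue, so P[monochromatic] = 2·(1/2)^6 = 2^{1 − 6} = 1/32.
Summing: E[X] = C(39, 4) · 2^{1 − 6} = 82251 · 1/32 = 82251/32.
Numerically: E[X] ≈ 2570.344.

E[X] = C(39,4)·2^(1−C(4,2)) = 82251/32 ≈ 2570.344.


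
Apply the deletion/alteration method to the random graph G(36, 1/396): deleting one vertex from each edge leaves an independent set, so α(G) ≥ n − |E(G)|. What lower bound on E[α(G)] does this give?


E[|E(G)|] = C(36, 2)·p = 630 · (1/396) = 35/22.
E[α(G)] ≥ n − E[|E(G)|] = 36 − 35/22 = 757/22.
Numerically: ≈ 34.409091.
(This is only a lower bound; the true E[α(G)] may be larger.)

E[α(G)] ≥ 757/22 ≈ 34.409091.


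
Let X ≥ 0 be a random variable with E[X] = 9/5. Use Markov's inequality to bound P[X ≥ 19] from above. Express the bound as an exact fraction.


μ = E[X] = 9/5, a = 19.
Markov: P[X ≥ 19] ≤ μ/a = (9/5)/19 = 9/95.
Numerically: ≈ 0.095.
(Since a = 19 > μ = 1.800, the bound 9/95 is < 1 and informative.)

P[X ≥ 19] ≤ 9/95 ≈ 0.095.


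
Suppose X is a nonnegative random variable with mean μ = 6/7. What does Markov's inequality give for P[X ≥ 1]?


μ = E[X] = 6/7, a = 1.
Markov: P[X ≥ 1] ≤ μ/a = (6/7)/1 = 6/7.
Numerically: ≈ 0.857.
(Since a = 1 > μ = 0.857, the bound 6/7 is < 1 and informative.)

P[X ≥ 1] ≤ 6/7 ≈ 0.857.


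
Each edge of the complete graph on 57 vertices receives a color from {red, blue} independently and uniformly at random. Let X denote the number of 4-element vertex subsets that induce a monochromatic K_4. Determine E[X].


Let X = Σ_S X_S over the C(57, 4) = 395010 subsets S of size 4, where X_S = 1 if the K_4 on S is monochromatic.
For a fixed S, the K_4 on S has C(4, 2) = 6 edges. P[all 6 edges red] = (1/2)^6, and likewise for blue, so P[monochromatic] = 2·(1/2)^6 = 2^{1 − 6} = 1/32.
By linearity: E[X] = C(57, 4) · 2^{1 − 6} = 395010 · 1/32 = 197505/16.
Numerically: E[X] ≈ 12344.0625.

E[X] = C(57,4)·2^(1−C(4,2)) = 197505/16 ≈ 12344.0625.


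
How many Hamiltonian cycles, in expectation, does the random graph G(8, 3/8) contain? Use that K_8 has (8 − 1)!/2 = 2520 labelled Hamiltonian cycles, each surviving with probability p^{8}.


K_8 has (8 − 1)!/2 = 2520 labelled Hamiltonian cycles.
For each such Hamiltonian cycle H, let X_H = 1 if all 8 edges of H are present in G. Then P[X_H = 1] = p^{8} = (3/8)^{8} = 6561/16777216.
By linearity of expectation: E[X] = Σ_H E[X_H] = 2520 · p^{8} = 2520 · 6561/16777216 = 2066715/2097152.
Numerically: E[X] ≈ 0.9855.

E[X] = 2520 · (3/8)^{8} = 2066715/2097152 ≈ 0.9855.


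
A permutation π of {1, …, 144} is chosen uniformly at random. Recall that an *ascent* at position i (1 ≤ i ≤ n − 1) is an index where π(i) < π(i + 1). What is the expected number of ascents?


Write X = Σ X_I over i = 1, …, 143, with X_I the indicator of one ascent.
There are 143 indicators.
For each fixed i, the pair (π(i), π(i+1)) is a uniformly random ordered pair of distinct values from {1, …, 144}; by symmetry P[π(i) < π(i+1)] = 1/2.
By linearity: E[X] = 143 · (1/2) = (144 − 1) · (1/2) = 143/2 ≈ 71.5000.

E[X] = 143/2 = 71.5000.


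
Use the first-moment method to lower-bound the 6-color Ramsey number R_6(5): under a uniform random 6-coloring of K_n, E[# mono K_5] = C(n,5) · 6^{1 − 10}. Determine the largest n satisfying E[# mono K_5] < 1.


We need C(n, 5) · 6^{1 − 10} < 1, i.e. C(n, 5) < 6^{10 − 1} = 10077696.
Check values of n near the boundary:
  n = 64: C(64, 5) = 7624512; 7624512 < 10077696? YES
  n = 65: C(65, 5) = 8259888; 8259888 < 10077696? YES
  n = 66: C(66, 5) = 8936928; 8936928 < 10077696? YES
  n = 67: C(67, 5) = 9657648; 9657648 < 10077696? YES
  n = 68: C(68, 5) = 10424128; 10424128 < 10077696? NO
  n = 69: C(69, 5) = 11238513; 11238513 < 10077696? NO
  n = 70: C(70, 5) = 12103014; 12103014 < 10077696? NO
The largest n with C(n, 5) < 10077696 is n = 67 (where E[X] = 67067/69984 ≈ 0.9583). Hence R_6(5) > 67, i.e. R_6(5) ≥ 68.

Largest n = 67; hence R_6(5) > 67.


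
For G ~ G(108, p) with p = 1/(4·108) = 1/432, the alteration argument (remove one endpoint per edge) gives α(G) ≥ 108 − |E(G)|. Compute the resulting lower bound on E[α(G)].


E[|E(G)|] = C(108, 2)·p = 5778 · (1/432) = 107/8.
E[α(G)] ≥ n − E[|E(G)|] = 108 − 107/8 = 757/8.
Numerically: ≈ 94.6250.
(This is only a lower bound; the true E[α(G)] may be larger.)

E[α(G)] ≥ 757/8 ≈ 94.6250.


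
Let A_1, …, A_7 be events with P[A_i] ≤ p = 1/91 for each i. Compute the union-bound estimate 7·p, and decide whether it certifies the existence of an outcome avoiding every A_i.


Union bound: P[∪_{i=1}^{7} A_i] ≤ Σ_i P[A_i] ≤ 7·p = 7·(1/91) = 1/13.
Numerically: 1/13 ≈ 0.076923.
Is 1/13 < 1? YES.
Since P[∪ A_i] ≤ 1/13 < 1, the complement has P[∩ A_i^c] ≥ 1 − 1/13 = 12/13 > 0, so some outcome avoids every A_i.

7·p = 1/13 ≈ 0.076923; existence CERTIFIED by the union bound.


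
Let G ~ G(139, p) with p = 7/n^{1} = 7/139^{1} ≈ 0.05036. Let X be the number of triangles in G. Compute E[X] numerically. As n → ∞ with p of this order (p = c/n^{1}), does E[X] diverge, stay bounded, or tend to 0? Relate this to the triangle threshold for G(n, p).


Number of potential triangles: C(139, 3) = 437989.
Each occurs with probability p³ ≈ (0.05036)³ ≈ 1.2771730e-04.
By linearity: E[X] = C(139, 3)·p³ ≈ 437989 · 1.2771730e-04 ≈ 55.93877.
Here α = 1, so p = 7/n is exactly at the triangle threshold p ~ 1/n. Asymptotically E[X] → c³/6 = 7³/6 = 343/6 ≈ 57.16667, a bounded constant. In this regime the triangle count is asymptotically Poisson(c³/6).

E[X] ≈ 55.93877; in regime p = Θ(1/n^{1}) E[X] stays bounded (at the triangle threshold p ~ 1/n).


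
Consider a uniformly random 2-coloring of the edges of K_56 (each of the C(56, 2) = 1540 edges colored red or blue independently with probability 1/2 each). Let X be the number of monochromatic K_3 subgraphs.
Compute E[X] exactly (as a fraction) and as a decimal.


Let X = Σ_S X_S over the C(56, 3) = 27720 subsets S of size 3, where X_S = 1 if the K_3 on S is monochromatic.
For a fixed S, the K_3 on S has C(3, 2) = 3 edges. P[all 3 edges red] = (1/2)^3, and likewise for blue, so P[monochromatic] = 2·(1/2)^3 = 2^{1 − 3} = 1/4.
By linearity: E[X] = C(56, 3) · 2^{1 − 3} = 27720 · 1/4 = 6930.
Numerically: E[X] ≈ 6930.000.

E[X] = C(56,3)·2^(1−C(3,2)) = 6930 ≈ 6930.000.
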